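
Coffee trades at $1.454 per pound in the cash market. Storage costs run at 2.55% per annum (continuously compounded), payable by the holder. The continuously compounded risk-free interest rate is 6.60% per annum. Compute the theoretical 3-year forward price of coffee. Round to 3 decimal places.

Net carry = r + u − y = 0.0660 + 0.0255 − 0.0000 = 0.0915
F = S·e^((r+u−y)T) = 1.454 · e^(0.0915 × 3) = 1.454 · e^0.274500
= 1.454 × 1.315873 = $1.913 per pound

$1.913 per pound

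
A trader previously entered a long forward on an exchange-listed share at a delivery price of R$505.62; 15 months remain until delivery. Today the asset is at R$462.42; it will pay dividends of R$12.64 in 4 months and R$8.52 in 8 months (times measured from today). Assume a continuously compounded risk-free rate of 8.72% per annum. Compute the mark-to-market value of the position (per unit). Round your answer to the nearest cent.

PV(remaining dividends) I = 12.64·e^(−0.0872·4/12) + 8.52·e^(−0.0872·8/12) = 20.3167
Current forward F = (S − I)·e^(rT) = (462.42 − 20.3167)·e^(0.0872·15/12) = 442.1033 × 1.115162 = 493.0168
Value (long) = (F − K)·e^(−rT) = (493.0168 − 505.62) × 0.896730 = -11.3017
Value = -R$11.30

-R$11.30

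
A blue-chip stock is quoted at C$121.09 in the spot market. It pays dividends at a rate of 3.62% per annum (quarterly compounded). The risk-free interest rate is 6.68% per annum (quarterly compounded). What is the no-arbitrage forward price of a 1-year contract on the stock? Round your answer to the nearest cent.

F = S · (1+r/4)^(4T) / (1+q/4)^(4T)
= 121.09 × 1.068492 / 1.036694 = 121.09 × 1.030673
F = C$124.80

C$124.80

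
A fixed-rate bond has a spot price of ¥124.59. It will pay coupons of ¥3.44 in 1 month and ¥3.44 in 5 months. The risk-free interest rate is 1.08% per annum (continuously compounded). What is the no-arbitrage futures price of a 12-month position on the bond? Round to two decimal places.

¥119.01

PV(coupons) I = 3.44·e^(−0.0108·1/12) + 3.44·e^(−0.0108·5/12)
I = 3.4369 + 3.4246 = 6.8615
F = (S − I)·e^(rT) = (124.59 − 6.8615) · e^(0.0108·12/12)
= 117.7285 · e^0.010800 = 117.7285 × 1.010859 = ¥119.01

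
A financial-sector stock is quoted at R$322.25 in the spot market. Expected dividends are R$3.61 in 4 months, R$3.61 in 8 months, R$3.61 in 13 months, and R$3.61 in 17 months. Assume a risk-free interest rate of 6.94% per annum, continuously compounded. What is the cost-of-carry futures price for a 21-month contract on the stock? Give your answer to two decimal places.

PV(dividends) I = 3.61·e^(−0.0694·4/12) + 3.61·e^(−0.0694·8/12) + 3.61·e^(−0.0694·13/12) + 3.61·e^(−0.0694·17/12)
I = 3.5274 + 3.4468 + 3.3485 + 3.2720 = 13.5947
F = (S − I)·e^(rT) = (322.25 − 13.5947) · e^(0.0694·21/12)
= 308.6553 · e^0.121450 = 308.6553 × 1.129133 = R$348.51

R$348.51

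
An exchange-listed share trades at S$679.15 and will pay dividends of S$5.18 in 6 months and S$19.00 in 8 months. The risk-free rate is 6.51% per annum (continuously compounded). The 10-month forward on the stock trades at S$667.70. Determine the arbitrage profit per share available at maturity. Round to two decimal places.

PV(dividends) I = 5.18·e^(−0.0651·6/12) + 19.00·e^(−0.0651·8/12) = 23.2071
Fair forward F* = (S − I)·e^(rT) = (679.15 − 23.2071)·e^0.054250 = 655.9429 × 1.055749 = 692.5111
Market S$667.70 < fair 692.5111: forward underpriced → reverse cash-and-carry (short the stock, invest proceeds at r, pay the dividends, go long the forward).
Profit at T = |F_mkt − F*| = |667.70 − 692.5111| = S$24.81 per share

S$24.81 per share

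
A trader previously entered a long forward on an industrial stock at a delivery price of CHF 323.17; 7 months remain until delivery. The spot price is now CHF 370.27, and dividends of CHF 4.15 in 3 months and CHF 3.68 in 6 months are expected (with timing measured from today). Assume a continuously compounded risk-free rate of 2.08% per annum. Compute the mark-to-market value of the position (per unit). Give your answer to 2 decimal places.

CHF 43.23

PV(remaining dividends) I = 4.15·e^(−0.0208·3/12) + 3.68·e^(−0.0208·6/12) = 7.7704
Current forward F = (S − I)·e^(rT) = (370.27 − 7.7704)·e^(0.0208·7/12) = 362.4996 × 1.012207 = 366.9246
Value (long) = (F − K)·e^(−rT) = (366.9246 − 323.17) × 0.987940 = 43.2269
Value = CHF 43.23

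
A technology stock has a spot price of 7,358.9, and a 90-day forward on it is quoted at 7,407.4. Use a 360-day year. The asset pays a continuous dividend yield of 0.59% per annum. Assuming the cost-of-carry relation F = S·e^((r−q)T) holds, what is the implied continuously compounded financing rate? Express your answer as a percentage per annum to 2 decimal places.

From F = S·e^((r−q)T): (r − q) = ln(F/S)/T
ln(7407.4/7358.9) = ln(1.006591) = 0.006569
(r − q) = 0.006569 / (90/360) = 0.026276
r = ln(F/S)/T + q = 0.026276 + 0.0059 = 0.032176
r = 3.22%

3.22%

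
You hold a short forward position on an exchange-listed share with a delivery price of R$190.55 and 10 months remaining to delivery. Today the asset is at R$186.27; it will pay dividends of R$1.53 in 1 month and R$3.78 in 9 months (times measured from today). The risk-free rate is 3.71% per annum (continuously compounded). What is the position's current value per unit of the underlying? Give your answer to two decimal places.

R$3.68

PV(remaining dividends) I = 1.53·e^(−0.0371·1/12) + 3.78·e^(−0.0371·9/12) = 5.2015
Current forward F = (S − I)·e^(rT) = (186.27 − 5.2015)·e^(0.0371·10/12) = 181.0685 × 1.031400 = 186.7541
Value (long) = (F − K)·e^(−rT) = (186.7541 − 190.55) × 0.969556 = -3.6803
Short position value = −(long value) = R$3.68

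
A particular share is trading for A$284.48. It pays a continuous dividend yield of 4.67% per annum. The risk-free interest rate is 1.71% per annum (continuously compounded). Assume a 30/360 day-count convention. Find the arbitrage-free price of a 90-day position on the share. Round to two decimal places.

A$282.38

F = S·e^((r − q)T) = 284.48 · e^((0.0171 − 0.0467) × 90/360)
= 284.48 · e^-0.007400 = 284.48 × 0.992627
F = A$282.38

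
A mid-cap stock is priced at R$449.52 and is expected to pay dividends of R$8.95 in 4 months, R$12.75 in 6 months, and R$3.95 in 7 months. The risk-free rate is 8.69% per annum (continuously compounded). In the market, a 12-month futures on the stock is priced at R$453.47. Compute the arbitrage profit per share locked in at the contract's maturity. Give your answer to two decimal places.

R$9.97 per share

PV(dividends) I = 8.95·e^(−0.0869·4/12) + 12.75·e^(−0.0869·6/12) + 3.95·e^(−0.0869·7/12) = 24.6571
Fair futures F* = (S − I)·e^(rT) = (449.52 − 24.6571)·e^0.086900 = 424.8629 × 1.090788 = 463.4354
Market R$453.47 < fair 463.4354: forward underpriced → reverse cash-and-carry (short the stock, invest proceeds at r, pay the dividends, go long the forward).
Profit at T = |F_mkt − F*| = |453.47 − 463.4354| = R$9.97 per share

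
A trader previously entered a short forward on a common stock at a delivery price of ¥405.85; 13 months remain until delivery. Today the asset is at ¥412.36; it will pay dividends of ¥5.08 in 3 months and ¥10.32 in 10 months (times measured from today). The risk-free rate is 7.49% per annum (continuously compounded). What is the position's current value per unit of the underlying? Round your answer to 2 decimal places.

PV(remaining dividends) I = 5.08·e^(−0.0749·3/12) + 10.32·e^(−0.0749·10/12) = 14.6813
Current forward F = (S − I)·e^(rT) = (412.36 − 14.6813)·e^(0.0749·13/12) = 397.6787 × 1.084525 = 431.2925
Value (long) = (F − K)·e^(−rT) = (431.2925 − 405.85) × 0.922063 = 23.4596
Short position value = −(long value) = -¥23.46

-¥23.46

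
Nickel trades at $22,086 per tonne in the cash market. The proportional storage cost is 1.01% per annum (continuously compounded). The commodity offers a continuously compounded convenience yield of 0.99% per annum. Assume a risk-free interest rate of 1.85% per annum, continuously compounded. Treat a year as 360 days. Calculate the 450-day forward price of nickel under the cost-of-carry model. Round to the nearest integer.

Net carry = r + u − y = 0.0185 + 0.0101 − 0.0099 = 0.0187
F = S·e^((r+u−y)T) = 22086 · e^(0.0187 × 450/360) = 22086 · e^0.023375
= 22086 × 1.023650 = $22,608 per tonne

$22,608 per tonne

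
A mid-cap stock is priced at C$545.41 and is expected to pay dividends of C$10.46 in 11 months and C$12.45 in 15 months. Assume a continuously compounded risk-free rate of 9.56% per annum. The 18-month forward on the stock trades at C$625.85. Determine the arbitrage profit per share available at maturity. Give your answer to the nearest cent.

PV(dividends) I = 10.46·e^(−0.0956·11/12) + 12.45·e^(−0.0956·15/12) = 20.6301
Fair forward F* = (S − I)·e^(rT) = (545.41 − 20.6301)·e^0.143400 = 524.7799 × 1.154191 = 605.6962
Market C$625.85 > fair 605.6962: forward overpriced → cash-and-carry (borrow at r, buy the stock and collect the dividends, short the forward).
Profit at T = |F_mkt − F*| = |625.85 − 605.6962| = C$20.15 per share

C$20.15 per share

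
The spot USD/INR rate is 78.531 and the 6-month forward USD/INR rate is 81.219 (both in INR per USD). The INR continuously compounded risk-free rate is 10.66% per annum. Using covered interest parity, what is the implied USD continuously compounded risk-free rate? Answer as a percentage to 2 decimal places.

F = S·e^((r_INR − r_USD)T) ⇒ r_USD = r_INR − ln(F/S)/T
ln(81.219/78.531) = 0.033656; /(6/12) = 0.067312
r_USD = 0.1066 − 0.067312 = 0.039288
r_USD = 3.93%

3.93%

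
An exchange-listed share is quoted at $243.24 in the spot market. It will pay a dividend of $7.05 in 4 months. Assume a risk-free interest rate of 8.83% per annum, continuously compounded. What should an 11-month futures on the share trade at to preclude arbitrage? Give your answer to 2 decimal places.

PV(dividends) I = 7.05·e^(−0.0883·4/12)
I = 6.8455
F = (S − I)·e^(rT) = (243.24 − 6.8455) · e^(0.0883·11/12)
= 236.3945 · e^0.080942 = 236.3945 × 1.084308 = $256.32

$256.32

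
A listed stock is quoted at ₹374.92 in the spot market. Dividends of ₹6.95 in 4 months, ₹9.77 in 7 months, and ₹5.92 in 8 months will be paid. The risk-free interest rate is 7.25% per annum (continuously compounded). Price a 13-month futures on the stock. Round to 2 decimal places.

PV(dividends) I = 6.95·e^(−0.0725·4/12) + 9.77·e^(−0.0725·7/12) + 5.92·e^(−0.0725·8/12)
I = 6.7841 + 9.3654 + 5.6407 = 21.7902
F = (S − I)·e^(rT) = (374.92 − 21.7902) · e^(0.0725·13/12)
= 353.1298 · e^0.078542 = 353.1298 × 1.081709 = ₹381.98

₹381.98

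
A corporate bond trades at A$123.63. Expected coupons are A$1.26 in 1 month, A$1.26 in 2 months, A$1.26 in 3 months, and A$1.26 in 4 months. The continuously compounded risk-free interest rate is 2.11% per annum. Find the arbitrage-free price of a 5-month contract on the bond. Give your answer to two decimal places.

A$119.66

PV(coupons) I = 1.26·e^(−0.0211·1/12) + 1.26·e^(−0.0211·2/12) + 1.26·e^(−0.0211·3/12) + 1.26·e^(−0.0211·4/12)
I = 1.2578 + 1.2556 + 1.2534 + 1.2512 = 5.0180
F = (S − I)·e^(rT) = (123.63 − 5.0180) · e^(0.0211·5/12)
= 118.6120 · e^0.008792 = 118.6120 × 1.008831 = A$119.66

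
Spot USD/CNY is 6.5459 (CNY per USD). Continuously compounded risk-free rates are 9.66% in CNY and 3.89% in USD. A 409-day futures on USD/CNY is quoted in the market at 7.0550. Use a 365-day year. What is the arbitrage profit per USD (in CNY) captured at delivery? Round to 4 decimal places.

0.0719 per USD (in CNY)

Fair futures: F* = S·e^(carry·T), with carry = (r_CNY − r_USD) = 0.0966 − 0.0389 = 0.0577
F* = 6.5459 · e^(0.0577 × 409/365) = 6.5459 · e^0.064656 = 6.5459 × 1.066792 = 6.9831
Market 7.0550 > fair 6.9831: forward overpriced → cash-and-carry (buy spot, short the forward).
At maturity, profit = |F_mkt − F*| = |7.0550 − 6.9831| = 0.0719 per USD (in CNY)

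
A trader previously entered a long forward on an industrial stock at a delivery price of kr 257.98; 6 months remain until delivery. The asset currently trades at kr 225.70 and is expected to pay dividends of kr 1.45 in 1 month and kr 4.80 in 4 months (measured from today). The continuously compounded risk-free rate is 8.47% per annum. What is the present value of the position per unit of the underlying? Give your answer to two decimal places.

-kr 27.69

PV(remaining dividends) I = 1.45·e^(−0.0847·1/12) + 4.80·e^(−0.0847·4/12) = 6.1062
Current forward F = (S − I)·e^(rT) = (225.70 − 6.1062)·e^(0.0847·6/12) = 219.5938 × 1.043260 = 229.0934
Value (long) = (F − K)·e^(−rT) = (229.0934 − 257.98) × 0.958534 = -27.6888
Value = -kr 27.69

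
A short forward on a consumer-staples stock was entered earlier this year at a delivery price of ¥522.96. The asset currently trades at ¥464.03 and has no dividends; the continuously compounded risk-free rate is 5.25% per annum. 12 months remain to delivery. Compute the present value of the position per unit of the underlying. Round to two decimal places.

¥32.18

Current fair forward for the remaining 12 months: F = S·e^(r·T), r = 0.0525
F = 464.03 · e^(0.0525 × 12/12) = 464.03 × 1.053903 = 489.0426
Value of long forward = (F − K)·e^(−rT) = (489.0426 − 522.96) · e^(−0.0525·12/12)
= -33.9174 × 0.948854 = -32.18
Short position value = −(long value) = ¥32.18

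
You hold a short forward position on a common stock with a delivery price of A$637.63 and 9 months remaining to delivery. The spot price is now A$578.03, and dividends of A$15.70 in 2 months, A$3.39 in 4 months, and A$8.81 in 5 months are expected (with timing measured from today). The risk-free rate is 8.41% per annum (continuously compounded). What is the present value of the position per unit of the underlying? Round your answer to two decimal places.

PV(remaining dividends) I = 15.70·e^(−0.0841·2/12) + 3.39·e^(−0.0841·4/12) + 8.81·e^(−0.0841·5/12) = 27.2844
Current forward F = (S − I)·e^(rT) = (578.03 − 27.2844)·e^(0.0841·9/12) = 550.7456 × 1.065107 = 586.6030
Value (long) = (F − K)·e^(−rT) = (586.6030 − 637.63) × 0.938873 = -47.9079
Short position value = −(long value) = A$47.91

A$47.91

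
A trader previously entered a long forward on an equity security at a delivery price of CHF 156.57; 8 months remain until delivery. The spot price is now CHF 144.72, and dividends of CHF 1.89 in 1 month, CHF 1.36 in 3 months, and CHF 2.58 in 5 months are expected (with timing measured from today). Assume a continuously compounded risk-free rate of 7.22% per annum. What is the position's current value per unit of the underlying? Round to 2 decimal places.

PV(remaining dividends) I = 1.89·e^(−0.0722·1/12) + 1.36·e^(−0.0722·3/12) + 2.58·e^(−0.0722·5/12) = 5.7179
Current forward F = (S − I)·e^(rT) = (144.72 − 5.7179)·e^(0.0722·8/12) = 139.0021 × 1.049311 = 145.8564
Value (long) = (F − K)·e^(−rT) = (145.8564 − 156.57) × 0.953007 = -10.2101
Value = -CHF 10.21

-CHF 10.21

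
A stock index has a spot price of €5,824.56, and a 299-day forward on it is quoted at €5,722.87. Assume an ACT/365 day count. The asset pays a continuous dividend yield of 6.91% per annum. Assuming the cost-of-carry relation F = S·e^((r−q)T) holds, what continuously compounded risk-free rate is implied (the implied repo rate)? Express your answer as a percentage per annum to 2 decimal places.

4.76%

From F = S·e^((r−q)T): (r − q) = ln(F/S)/T
ln(5722.87/5824.56) = ln(0.982541) = -0.017613
(r − q) = -0.017613 / (299/365) = -0.021501
r = ln(F/S)/T + q = -0.021501 + 0.0691 = 0.047599
r = 4.76%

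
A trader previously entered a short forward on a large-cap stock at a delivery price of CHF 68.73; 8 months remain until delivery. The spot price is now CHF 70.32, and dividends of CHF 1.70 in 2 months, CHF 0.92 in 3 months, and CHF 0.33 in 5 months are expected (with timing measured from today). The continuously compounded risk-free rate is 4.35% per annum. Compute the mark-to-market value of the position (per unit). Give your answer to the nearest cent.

-CHF 0.63

PV(remaining dividends) I = 1.70·e^(−0.0435·2/12) + 0.92·e^(−0.0435·3/12) + 0.33·e^(−0.0435·5/12) = 2.9218
Current forward F = (S − I)·e^(rT) = (70.32 − 2.9218)·e^(0.0435·8/12) = 67.3982 × 1.029425 = 69.3814
Value (long) = (F − K)·e^(−rT) = (69.3814 − 68.73) × 0.971416 = 0.6328
Short position value = −(long value) = -CHF 0.63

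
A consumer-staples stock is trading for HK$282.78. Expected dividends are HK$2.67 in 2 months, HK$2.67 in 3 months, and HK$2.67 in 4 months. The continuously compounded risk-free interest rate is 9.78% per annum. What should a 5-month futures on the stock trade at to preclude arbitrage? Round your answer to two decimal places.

HK$286.40

PV(dividends) I = 2.67·e^(−0.0978·2/12) + 2.67·e^(−0.0978·3/12) + 2.67·e^(−0.0978·4/12)
I = 2.6268 + 2.6055 + 2.5844 = 7.8167
F = (S − I)·e^(rT) = (282.78 − 7.8167) · e^(0.0978·5/12)
= 274.9633 · e^0.040750 = 274.9633 × 1.041592 = HK$286.40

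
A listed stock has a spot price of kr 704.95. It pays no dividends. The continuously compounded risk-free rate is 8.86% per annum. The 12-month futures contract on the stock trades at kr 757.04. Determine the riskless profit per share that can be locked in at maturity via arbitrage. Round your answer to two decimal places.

kr 13.22 per share

Fair futures: F* = S·e^(carry·T), with carry = r = 0.0886
F* = 704.95 · e^(0.0886 × 12/12) = 704.95 · e^0.088600 = 704.95 × 1.092644 = kr 770.2594
Market kr 757.04 < fair kr 770.2594: forward underpriced → reverse cash-and-carry (short spot, go long the forward).
At maturity, profit = |F_mkt − F*| = |757.04 − 770.2594| = kr 13.22 per share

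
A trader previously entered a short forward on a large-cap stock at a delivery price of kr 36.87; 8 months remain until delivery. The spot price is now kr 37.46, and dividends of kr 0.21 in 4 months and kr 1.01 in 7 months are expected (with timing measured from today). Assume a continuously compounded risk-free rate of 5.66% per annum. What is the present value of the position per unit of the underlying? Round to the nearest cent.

PV(remaining dividends) I = 0.21·e^(−0.0566·4/12) + 1.01·e^(−0.0566·7/12) = 1.1833
Current forward F = (S − I)·e^(rT) = (37.46 − 1.1833)·e^(0.0566·8/12) = 36.2767 × 1.038454 = 37.6717
Value (long) = (F − K)·e^(−rT) = (37.6717 − 36.87) × 0.962970 = 0.7720
Short position value = −(long value) = -kr 0.77

-kr 0.77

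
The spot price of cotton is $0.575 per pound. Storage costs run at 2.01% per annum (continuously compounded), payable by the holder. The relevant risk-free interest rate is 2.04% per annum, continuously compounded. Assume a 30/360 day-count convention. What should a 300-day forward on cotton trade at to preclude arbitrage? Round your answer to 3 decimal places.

Net carry = r + u − y = 0.0204 + 0.0201 − 0.0000 = 0.0405
F = S·e^((r+u−y)T) = 0.575 · e^(0.0405 × 300/360) = 0.575 · e^0.033750
= 0.575 × 1.034326 = $0.595 per pound

$0.595 per pound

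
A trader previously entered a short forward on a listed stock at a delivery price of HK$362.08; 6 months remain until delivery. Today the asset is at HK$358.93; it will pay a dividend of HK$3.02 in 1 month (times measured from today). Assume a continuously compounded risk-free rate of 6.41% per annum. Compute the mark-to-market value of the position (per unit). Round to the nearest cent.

PV(remaining dividends) I = 3.02·e^(−0.0641·1/12) = 3.0039
Current forward F = (S − I)·e^(rT) = (358.93 − 3.0039)·e^(0.0641·6/12) = 355.9261 × 1.032569 = 367.5183
Value (long) = (F − K)·e^(−rT) = (367.5183 − 362.08) × 0.968458 = 5.2668
Short position value = −(long value) = -HK$5.27

-HK$5.27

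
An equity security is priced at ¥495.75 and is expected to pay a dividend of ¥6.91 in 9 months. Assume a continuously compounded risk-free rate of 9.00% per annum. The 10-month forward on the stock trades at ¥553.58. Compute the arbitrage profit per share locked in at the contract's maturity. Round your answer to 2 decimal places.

¥26.18 per share

PV(dividends) I = 6.91·e^(−0.0900·9/12) = 6.4590
Fair forward F* = (S − I)·e^(rT) = (495.75 − 6.4590)·e^0.075000 = 489.2910 × 1.077884 = 527.3989
Market ¥553.58 > fair 527.3989: forward overpriced → cash-and-carry (borrow at r, buy the stock and collect the dividends, short the forward).
Profit at T = |F_mkt − F*| = |553.58 − 527.3989| = ¥26.18 per share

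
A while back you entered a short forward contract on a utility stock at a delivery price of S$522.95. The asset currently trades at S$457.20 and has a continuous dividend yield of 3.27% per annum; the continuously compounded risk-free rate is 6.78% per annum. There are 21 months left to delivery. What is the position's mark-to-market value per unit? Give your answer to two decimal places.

Current fair forward for the remaining 21 months: F = S·e^((r − q)·T), (r − q) = 0.0678 − 0.0327 = 0.0351
F = 457.20 · e^(0.0351 × 21/12) = 457.20 × 1.063351 = 486.1641
Value of long forward = (F − K)·e^(−rT) = (486.1641 − 522.95) · e^(−0.0678·21/12)
= -36.7859 × 0.888119 = -32.67
Short position value = −(long value) = S$32.67

S$32.67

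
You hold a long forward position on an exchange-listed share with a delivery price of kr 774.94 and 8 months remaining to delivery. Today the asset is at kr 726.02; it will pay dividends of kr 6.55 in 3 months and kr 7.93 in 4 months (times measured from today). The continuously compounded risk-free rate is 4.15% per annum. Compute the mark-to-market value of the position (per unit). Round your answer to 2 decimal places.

-kr 42.08

PV(remaining dividends) I = 6.55·e^(−0.0415·3/12) + 7.93·e^(−0.0415·4/12) = 14.3035
Current forward F = (S − I)·e^(rT) = (726.02 − 14.3035)·e^(0.0415·8/12) = 711.7165 × 1.028053 = 731.6823
Value (long) = (F − K)·e^(−rT) = (731.6823 − 774.94) × 0.972713 = -42.0773
Value = -kr 42.08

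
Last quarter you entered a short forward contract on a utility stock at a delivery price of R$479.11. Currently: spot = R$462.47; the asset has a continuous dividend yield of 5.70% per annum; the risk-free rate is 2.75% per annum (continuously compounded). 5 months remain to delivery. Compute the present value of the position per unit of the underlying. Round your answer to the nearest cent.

R$22.04

Current fair forward for the remaining 5 months: F = S·e^((r − q)·T), (r − q) = 0.0275 − 0.0570 = -0.0295
F = 462.47 · e^(-0.0295 × 5/12) = 462.47 × 0.987784 = 456.8205
Value of long forward = (F − K)·e^(−rT) = (456.8205 − 479.11) · e^(−0.0275·5/12)
= -22.2895 × 0.988607 = -22.04
Short position value = −(long value) = R$22.04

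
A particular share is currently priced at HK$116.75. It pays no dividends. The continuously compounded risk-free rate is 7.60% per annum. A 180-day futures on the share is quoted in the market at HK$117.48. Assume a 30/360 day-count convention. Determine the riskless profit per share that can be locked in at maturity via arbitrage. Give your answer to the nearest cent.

Fair futures: F* = S·e^(carry·T), with carry = r = 0.0760
F* = 116.75 · e^(0.0760 × 180/360) = 116.75 · e^0.038000 = 116.75 × 1.038731 = HK$121.2718
Market HK$117.48 < fair HK$121.2718: forward underpriced → reverse cash-and-carry (short spot, go long the forward).
At maturity, profit = |F_mkt − F*| = |117.48 − 121.2718| = HK$3.79 per share

HK$3.79 per share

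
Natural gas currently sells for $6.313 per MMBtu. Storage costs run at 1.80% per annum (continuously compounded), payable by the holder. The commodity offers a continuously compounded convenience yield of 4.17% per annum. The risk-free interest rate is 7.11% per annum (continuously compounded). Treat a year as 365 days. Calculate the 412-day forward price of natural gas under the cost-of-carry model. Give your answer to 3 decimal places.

Net carry = r + u − y = 0.0711 + 0.0180 − 0.0417 = 0.0474
F = S·e^((r+u−y)T) = 6.313 · e^(0.0474 × 412/365) = 6.313 · e^0.053504
= 6.313 × 1.054961 = $6.660 per MMBtu

$6.660 per MMBtu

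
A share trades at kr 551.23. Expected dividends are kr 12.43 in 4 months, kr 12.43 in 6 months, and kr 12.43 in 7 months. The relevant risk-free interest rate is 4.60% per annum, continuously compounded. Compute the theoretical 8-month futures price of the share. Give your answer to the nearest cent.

kr 530.77

PV(dividends) I = 12.43·e^(−0.0460·4/12) + 12.43·e^(−0.0460·6/12) + 12.43·e^(−0.0460·7/12)
I = 12.2409 + 12.1474 + 12.1009 = 36.4892
F = (S − I)·e^(rT) = (551.23 − 36.4892) · e^(0.0460·8/12)
= 514.7408 · e^0.030667 = 514.7408 × 1.031142 = kr 530.77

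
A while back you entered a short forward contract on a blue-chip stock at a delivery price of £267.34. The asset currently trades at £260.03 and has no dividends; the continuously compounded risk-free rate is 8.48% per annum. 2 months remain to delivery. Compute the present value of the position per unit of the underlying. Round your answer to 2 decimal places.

£3.56

Current fair forward for the remaining 2 months: F = S·e^(r·T), r = 0.0848
F = 260.03 · e^(0.0848 × 2/12) = 260.03 × 1.014234 = 263.7313
Value of long forward = (F − K)·e^(−rT) = (263.7313 − 267.34) · e^(−0.0848·2/12)
= -3.6087 × 0.985966 = -3.56
Short position value = −(long value) = £3.56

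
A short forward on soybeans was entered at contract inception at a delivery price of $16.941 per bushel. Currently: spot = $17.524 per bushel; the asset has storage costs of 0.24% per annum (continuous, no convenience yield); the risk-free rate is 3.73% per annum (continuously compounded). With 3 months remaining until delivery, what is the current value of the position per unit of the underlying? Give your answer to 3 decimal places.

-$0.751 per bushel

Current fair forward for the remaining 3 months: F = S·e^((r + u)·T), (r + u) = 0.0373 + 0.0024 = 0.0397
F = 17.524 · e^(0.0397 × 3/12) = 17.524 × 1.009974 = 17.6988
Value of long forward = (F − K)·e^(−rT) = (17.6988 − 16.941) · e^(−0.0373·3/12)
= 0.7578 × 0.990718 = 0.751
Short position value = −(long value) = -$0.751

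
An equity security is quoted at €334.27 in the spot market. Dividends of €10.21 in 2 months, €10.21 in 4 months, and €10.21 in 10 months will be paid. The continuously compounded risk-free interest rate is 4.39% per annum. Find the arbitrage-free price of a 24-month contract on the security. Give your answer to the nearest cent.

PV(dividends) I = 10.21·e^(−0.0439·2/12) + 10.21·e^(−0.0439·4/12) + 10.21·e^(−0.0439·10/12)
I = 10.1356 + 10.0617 + 9.8432 = 30.0405
F = (S − I)·e^(rT) = (334.27 − 30.0405) · e^(0.0439·24/12)
= 304.2295 · e^0.087800 = 304.2295 × 1.091770 = €332.15

€332.15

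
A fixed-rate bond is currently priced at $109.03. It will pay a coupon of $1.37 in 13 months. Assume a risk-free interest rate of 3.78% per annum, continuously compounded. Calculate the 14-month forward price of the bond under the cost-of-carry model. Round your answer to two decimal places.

$112.57

PV(coupons) I = 1.37·e^(−0.0378·13/12)
I = 1.3150
F = (S − I)·e^(rT) = (109.03 − 1.3150) · e^(0.0378·14/12)
= 107.7150 · e^0.044100 = 107.7150 × 1.045087 = $112.57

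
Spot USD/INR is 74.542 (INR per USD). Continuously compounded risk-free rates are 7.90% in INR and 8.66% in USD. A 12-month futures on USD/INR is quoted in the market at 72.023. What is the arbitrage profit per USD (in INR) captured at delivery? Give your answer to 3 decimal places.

1.955 per USD (in INR)

Fair futures: F* = S·e^(carry·T), with carry = (r_INR − r_USD) = 0.0790 − 0.0866 = -0.0076
F* = 74.542 · e^(-0.0076 × 12/12) = 74.542 · e^-0.007600 = 74.542 × 0.992429 = 73.9776
Market 72.023 < fair 73.9776: forward underpriced → reverse cash-and-carry (short spot, go long the forward).
At maturity, profit = |F_mkt − F*| = |72.023 − 73.9776| = 1.955 per USD (in INR)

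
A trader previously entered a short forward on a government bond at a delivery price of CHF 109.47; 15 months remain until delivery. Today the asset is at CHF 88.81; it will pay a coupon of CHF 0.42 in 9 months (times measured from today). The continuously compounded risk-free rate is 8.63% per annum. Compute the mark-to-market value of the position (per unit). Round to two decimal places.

CHF 9.86

PV(remaining coupons) I = 0.42·e^(−0.0863·9/12) = 0.3937
Current forward F = (S − I)·e^(rT) = (88.81 − 0.3937)·e^(0.0863·15/12) = 88.4163 × 1.113908 = 98.4876
Value (long) = (F − K)·e^(−rT) = (98.4876 − 109.47) × 0.897740 = -9.8593
Short position value = −(long value) = CHF 9.86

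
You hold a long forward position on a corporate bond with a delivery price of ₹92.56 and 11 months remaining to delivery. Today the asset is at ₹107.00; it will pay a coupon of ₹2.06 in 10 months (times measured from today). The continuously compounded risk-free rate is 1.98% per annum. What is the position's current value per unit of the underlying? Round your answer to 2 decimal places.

PV(remaining coupons) I = 2.06·e^(−0.0198·10/12) = 2.0263
Current forward F = (S − I)·e^(rT) = (107.00 − 2.0263)·e^(0.0198·11/12) = 104.9737 × 1.018316 = 106.8964
Value (long) = (F − K)·e^(−rT) = (106.8964 − 92.56) × 0.982014 = 14.0785
Value = ₹14.08

₹14.08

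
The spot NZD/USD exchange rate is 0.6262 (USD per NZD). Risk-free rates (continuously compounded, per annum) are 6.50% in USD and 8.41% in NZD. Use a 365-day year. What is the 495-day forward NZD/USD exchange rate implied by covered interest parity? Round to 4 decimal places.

F = S·e^((r_USD − r_NZD)T) = 0.6262 · e^((0.0650 − 0.0841) × 495/365)
= 0.6262 · e^-0.025903 = 0.6262 × 0.974430
F = 0.6102 USD per NZD

0.6102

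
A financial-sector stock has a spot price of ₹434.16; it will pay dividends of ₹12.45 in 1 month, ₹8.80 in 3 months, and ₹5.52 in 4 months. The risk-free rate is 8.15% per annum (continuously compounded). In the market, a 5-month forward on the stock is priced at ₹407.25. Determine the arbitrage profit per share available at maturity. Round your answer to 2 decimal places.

PV(dividends) I = 12.45·e^(−0.0815·1/12) + 8.80·e^(−0.0815·3/12) + 5.52·e^(−0.0815·4/12) = 26.3603
Fair forward F* = (S − I)·e^(rT) = (434.16 − 26.3603)·e^0.033958 = 407.7997 × 1.034541 = 421.8855
Market ₹407.25 < fair 421.8855: forward underpriced → reverse cash-and-carry (short the stock, invest proceeds at r, pay the dividends, go long the forward).
Profit at T = |F_mkt − F*| = |407.25 − 421.8855| = ₹14.64 per share

₹14.64 per share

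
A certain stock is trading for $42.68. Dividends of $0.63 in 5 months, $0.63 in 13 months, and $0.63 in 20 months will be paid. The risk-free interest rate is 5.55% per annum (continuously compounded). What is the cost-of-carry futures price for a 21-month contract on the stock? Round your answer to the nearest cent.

$45.07

PV(dividends) I = 0.63·e^(−0.0555·5/12) + 0.63·e^(−0.0555·13/12) + 0.63·e^(−0.0555·20/12)
I = 0.6156 + 0.5932 + 0.5743 = 1.7831
F = (S − I)·e^(rT) = (42.68 − 1.7831) · e^(0.0555·21/12)
= 40.8969 · e^0.097125 = 40.8969 × 1.101998 = $45.07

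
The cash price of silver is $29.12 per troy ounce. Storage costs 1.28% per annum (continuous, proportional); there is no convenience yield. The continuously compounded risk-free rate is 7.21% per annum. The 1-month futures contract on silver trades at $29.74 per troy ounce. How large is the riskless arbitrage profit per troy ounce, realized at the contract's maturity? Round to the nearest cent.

Fair futures: F* = S·e^(carry·T), with carry = (r + u) = 0.0721 + 0.0128 = 0.0849
F* = 29.12 · e^(0.0849 × 1/12) = 29.12 · e^0.007075 = 29.12 × 1.007100 = $29.3268
Market $29.74 > fair $29.3268: forward overpriced → cash-and-carry (buy spot, short the forward).
At maturity, profit = |F_mkt − F*| = |29.74 − 29.3268| = $0.41 per troy ounce

$0.41 per troy ounce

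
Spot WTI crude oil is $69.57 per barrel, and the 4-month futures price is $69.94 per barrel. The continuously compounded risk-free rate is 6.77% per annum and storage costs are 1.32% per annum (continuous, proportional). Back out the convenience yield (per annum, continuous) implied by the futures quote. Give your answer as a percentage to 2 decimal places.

6.50%

F = S·e^((r+u−y)T) ⇒ (r+u−y) = ln(F/S)/T
ln(69.94/69.57) = 0.005304; /T ⇒ 0.015912
y = r + u − ln(F/S)/T = 0.0677 + 0.0132 − 0.015912 = 0.064988
y = 6.50%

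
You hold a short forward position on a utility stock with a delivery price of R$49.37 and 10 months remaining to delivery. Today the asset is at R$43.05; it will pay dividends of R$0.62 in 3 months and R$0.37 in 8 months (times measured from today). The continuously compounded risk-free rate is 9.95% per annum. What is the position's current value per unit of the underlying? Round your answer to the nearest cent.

PV(remaining dividends) I = 0.62·e^(−0.0995·3/12) + 0.37·e^(−0.0995·8/12) = 0.9510
Current forward F = (S − I)·e^(rT) = (43.05 − 0.9510)·e^(0.0995·10/12) = 42.0990 × 1.086451 = 45.7385
Value (long) = (F − K)·e^(−rT) = (45.7385 − 49.37) × 0.920428 = -3.3425
Short position value = −(long value) = R$3.34

R$3.34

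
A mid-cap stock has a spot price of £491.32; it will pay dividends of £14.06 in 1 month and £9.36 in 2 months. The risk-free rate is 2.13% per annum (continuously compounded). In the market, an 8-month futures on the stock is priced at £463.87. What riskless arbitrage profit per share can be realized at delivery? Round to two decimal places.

PV(dividends) I = 14.06·e^(−0.0213·1/12) + 9.36·e^(−0.0213·2/12) = 23.3619
Fair futures F* = (S − I)·e^(rT) = (491.32 − 23.3619)·e^0.014200 = 467.9581 × 1.014301 = 474.6504
Market £463.87 < fair 474.6504: forward underpriced → reverse cash-and-carry (short the stock, invest proceeds at r, pay the dividends, go long the forward).
Profit at T = |F_mkt − F*| = |463.87 − 474.6504| = £10.78 per share

£10.78 per share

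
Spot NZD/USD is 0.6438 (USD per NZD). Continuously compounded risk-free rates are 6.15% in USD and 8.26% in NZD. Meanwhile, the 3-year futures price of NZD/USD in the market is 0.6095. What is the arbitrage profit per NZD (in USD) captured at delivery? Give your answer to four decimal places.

Fair futures: F* = S·e^(carry·T), with carry = (r_USD − r_NZD) = 0.0615 − 0.0826 = -0.0211
F* = 0.6438 · e^(-0.0211 × 3) = 0.6438 · e^-0.063300 = 0.6438 × 0.938662 = 0.6043
Market 0.6095 > fair 0.6043: forward overpriced → cash-and-carry (buy spot, short the forward).
At maturity, profit = |F_mkt − F*| = |0.6095 − 0.6043| = 0.0052 per NZD (in USD)

0.0052 per NZD (in USD)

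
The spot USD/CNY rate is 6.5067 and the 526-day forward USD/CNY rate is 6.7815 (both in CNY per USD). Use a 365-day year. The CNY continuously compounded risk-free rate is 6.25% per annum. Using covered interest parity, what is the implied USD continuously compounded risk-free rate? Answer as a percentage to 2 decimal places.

F = S·e^((r_CNY − r_USD)T) ⇒ r_USD = r_CNY − ln(F/S)/T
ln(6.7815/6.5067) = 0.041366; /(526/365) = 0.028705
r_USD = 0.0625 − 0.028705 = 0.033795
r_USD = 3.38%

3.38%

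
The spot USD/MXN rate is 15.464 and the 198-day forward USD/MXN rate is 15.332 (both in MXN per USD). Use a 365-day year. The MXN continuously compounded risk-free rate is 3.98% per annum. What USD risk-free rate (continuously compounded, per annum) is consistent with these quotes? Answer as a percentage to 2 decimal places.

5.56%

F = S·e^((r_MXN − r_USD)T) ⇒ r_USD = r_MXN − ln(F/S)/T
ln(15.332/15.464) = -0.008573; /(198/365) = -0.015804
r_USD = 0.0398 + 0.015804 = 0.055604
r_USD = 5.56%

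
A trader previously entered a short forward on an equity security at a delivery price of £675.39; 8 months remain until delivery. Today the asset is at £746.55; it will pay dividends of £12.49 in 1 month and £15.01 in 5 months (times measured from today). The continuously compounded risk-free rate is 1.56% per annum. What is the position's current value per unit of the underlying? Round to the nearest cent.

PV(remaining dividends) I = 12.49·e^(−0.0156·1/12) + 15.01·e^(−0.0156·5/12) = 27.3865
Current forward F = (S − I)·e^(rT) = (746.55 − 27.3865)·e^(0.0156·8/12) = 719.1635 × 1.010454 = 726.6816
Value (long) = (F − K)·e^(−rT) = (726.6816 − 675.39) × 0.989654 = 50.7609
Short position value = −(long value) = -£50.76

-£50.76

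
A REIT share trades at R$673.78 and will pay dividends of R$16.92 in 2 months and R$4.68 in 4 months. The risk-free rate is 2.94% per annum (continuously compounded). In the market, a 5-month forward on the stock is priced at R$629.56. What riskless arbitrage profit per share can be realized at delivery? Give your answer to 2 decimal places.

PV(dividends) I = 16.92·e^(−0.0294·2/12) + 4.68·e^(−0.0294·4/12) = 21.4717
Fair forward F* = (S − I)·e^(rT) = (673.78 − 21.4717)·e^0.012250 = 652.3083 × 1.012325 = 660.3480
Market R$629.56 < fair 660.3480: forward underpriced → reverse cash-and-carry (short the stock, invest proceeds at r, pay the dividends, go long the forward).
Profit at T = |F_mkt − F*| = |629.56 − 660.3480| = R$30.79 per share

R$30.79 per share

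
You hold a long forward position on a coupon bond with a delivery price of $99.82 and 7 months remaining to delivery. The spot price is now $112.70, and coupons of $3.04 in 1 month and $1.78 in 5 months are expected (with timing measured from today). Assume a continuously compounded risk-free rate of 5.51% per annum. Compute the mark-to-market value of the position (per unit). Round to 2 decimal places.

PV(remaining coupons) I = 3.04·e^(−0.0551·1/12) + 1.78·e^(−0.0551·5/12) = 4.7657
Current forward F = (S − I)·e^(rT) = (112.70 − 4.7657)·e^(0.0551·7/12) = 107.9343 × 1.032664 = 111.4599
Value (long) = (F − K)·e^(−rT) = (111.4599 − 99.82) × 0.968369 = 11.2717
Value = $11.27

$11.27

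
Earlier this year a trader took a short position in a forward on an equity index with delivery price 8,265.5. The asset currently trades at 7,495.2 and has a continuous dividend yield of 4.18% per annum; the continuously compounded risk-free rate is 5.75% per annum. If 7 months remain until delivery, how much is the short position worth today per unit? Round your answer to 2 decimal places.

678.21

Current fair forward for the remaining 7 months: F = S·e^((r − q)·T), (r − q) = 0.0575 − 0.0418 = 0.0157
F = 7495.2 · e^(0.0157 × 7/12) = 7495.2 × 1.00920040 = 7564.1588
Value of long forward = (F − K)·e^(−rT) = (7564.1588 − 8265.5) · e^(−0.0575·7/12)
= -701.3412 × 0.96701462 = -678.21
Short position value = −(long value) = 678.21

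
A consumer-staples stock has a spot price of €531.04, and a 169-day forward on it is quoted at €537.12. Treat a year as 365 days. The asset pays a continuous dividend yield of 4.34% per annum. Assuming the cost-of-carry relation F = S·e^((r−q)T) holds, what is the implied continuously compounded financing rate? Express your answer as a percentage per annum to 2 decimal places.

From F = S·e^((r−q)T): (r − q) = ln(F/S)/T
ln(537.12/531.04) = ln(1.011449) = 0.011384
(r − q) = 0.011384 / (169/365) = 0.024587
r = ln(F/S)/T + q = 0.024587 + 0.0434 = 0.067987
r = 6.80%

6.80%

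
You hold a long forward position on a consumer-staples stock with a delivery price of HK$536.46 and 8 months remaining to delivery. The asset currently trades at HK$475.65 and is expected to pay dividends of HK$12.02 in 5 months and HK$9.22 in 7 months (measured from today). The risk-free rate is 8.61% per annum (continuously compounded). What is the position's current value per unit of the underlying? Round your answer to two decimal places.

PV(remaining dividends) I = 12.02·e^(−0.0861·5/12) + 9.22·e^(−0.0861·7/12) = 20.3648
Current forward F = (S − I)·e^(rT) = (475.65 − 20.3648)·e^(0.0861·8/12) = 455.2852 × 1.059079 = 482.1830
Value (long) = (F − K)·e^(−rT) = (482.1830 − 536.46) × 0.944216 = -51.2492
Value = -HK$51.25

-HK$51.25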